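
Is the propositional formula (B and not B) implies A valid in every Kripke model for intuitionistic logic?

This is an instance of ex falso quodlibet, which is intuitionistically derivable.
No world can force both B and not B, so the antecedent B and not B is never forced and the implication holds vacuously at every world.

Yes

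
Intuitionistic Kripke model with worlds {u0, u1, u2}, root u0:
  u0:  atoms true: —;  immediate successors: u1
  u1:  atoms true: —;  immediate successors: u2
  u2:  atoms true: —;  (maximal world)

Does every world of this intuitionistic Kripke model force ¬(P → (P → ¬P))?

Not every world: u0 ⊮ ¬(P → (P → ¬P)).
u0 ⊮ ¬(P → (P → ¬P)) since u0 is accessible from u0 and u0 ⊩ P → (P → ¬P).
u0 ⊩ P → (P → ¬P) vacuously: no world accessible from u0 forces the antecedent P.

No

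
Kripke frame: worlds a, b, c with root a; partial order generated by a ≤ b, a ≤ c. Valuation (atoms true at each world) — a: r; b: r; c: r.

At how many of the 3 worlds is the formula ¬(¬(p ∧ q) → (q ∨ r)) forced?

a: does not force it — a ⊮ ¬(¬(p ∧ q) → (q ∨ r)) since a is accessible from a and a ⊩ ¬(p ∧ q) → (q ∨ r).
b: does not force it — b ⊮ ¬(¬(p ∧ q) → (q ∨ r)) since b is accessible from b and b ⊩ ¬(p ∧ q) → (q ∨ r).
c: does not force it.
Worlds forcing the formula: { }.

0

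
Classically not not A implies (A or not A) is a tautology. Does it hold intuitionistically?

This is a variant of double-negation elimination (deriving excluded middle from double negation), which is not intuitionistically valid.
A Kripke countermodel: worlds u0, u1; order generated by u0 <= u1; atoms true at each world — u0:{}; u1:{A}.
u0 does not force not not A implies (A or not A): already at u0 itself, u0 forces not not A but u0 does not force A or not A.
u0 does not force A or not A: neither disjunct is forced at u0.
u0 lacks atom A, so u0 does not force A.
So the root u0 does not force the formula.

No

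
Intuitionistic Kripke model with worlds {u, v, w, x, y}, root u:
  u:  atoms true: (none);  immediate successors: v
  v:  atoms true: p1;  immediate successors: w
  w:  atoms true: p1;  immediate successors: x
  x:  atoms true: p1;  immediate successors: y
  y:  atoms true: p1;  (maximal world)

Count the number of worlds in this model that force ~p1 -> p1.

5

u: forces it.
v: forces it.
w: forces it.
x: forces it.
y: forces it.
Worlds forcing the formula: {u, v, w, x, y}.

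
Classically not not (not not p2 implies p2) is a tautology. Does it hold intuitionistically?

Yes

This is the double negation of double-negation elimination, which is intuitionistically derivable.
By Glivenko's theorem the double negation of any classical propositional tautology is intuitionistically provable; not not p2 implies p2 is classically a tautology.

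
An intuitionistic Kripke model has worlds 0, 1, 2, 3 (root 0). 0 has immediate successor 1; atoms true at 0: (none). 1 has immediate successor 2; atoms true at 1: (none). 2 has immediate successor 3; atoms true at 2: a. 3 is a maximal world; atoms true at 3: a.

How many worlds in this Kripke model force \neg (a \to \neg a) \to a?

2

0: does not force it — 0 \nVdash \neg (a \to \neg a) \to a: already at 0 itself, 0 \Vdash \neg (a \to \neg a) but 0 \nVdash a.
1: does not force it — 1 \nVdash \neg (a \to \neg a) \to a: already at 1 itself, 1 \Vdash \neg (a \to \neg a) but 1 \nVdash a.
2: forces it.
3: forces it.
Worlds forcing the formula: {2, 3}.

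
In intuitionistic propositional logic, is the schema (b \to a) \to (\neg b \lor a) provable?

This is the material-implication-as-disjunction principle, which is not intuitionistically valid.
A Kripke countermodel: worlds 0, 1; order generated by 0 \le 1; atoms true at each world — 0:{}; 1:{a,b}.
0 \nVdash (b \to a) \to (\neg b \lor a): already at 0 itself, 0 \Vdash b \to a but 0 \nVdash \neg b \lor a.
0 \nVdash \neg b \lor a: neither disjunct is forced at 0.
0 \nVdash \neg b since 1 is accessible from 0 and 1 \Vdash b.
So the root 0 does not force the formula.

No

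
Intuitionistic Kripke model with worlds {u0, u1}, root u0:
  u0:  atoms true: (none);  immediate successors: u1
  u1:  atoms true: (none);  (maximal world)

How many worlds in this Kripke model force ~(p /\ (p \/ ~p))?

2

u0: forces it.
u1: forces it.
Worlds forcing the formula: {u0, u1}.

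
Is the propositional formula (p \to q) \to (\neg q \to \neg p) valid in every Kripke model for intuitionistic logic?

This is the forward direction of contraposition, which is intuitionistically derivable.
Assume p \to q and \neg q. If p held then q would follow, contradicting \neg q; so \neg p.

Yes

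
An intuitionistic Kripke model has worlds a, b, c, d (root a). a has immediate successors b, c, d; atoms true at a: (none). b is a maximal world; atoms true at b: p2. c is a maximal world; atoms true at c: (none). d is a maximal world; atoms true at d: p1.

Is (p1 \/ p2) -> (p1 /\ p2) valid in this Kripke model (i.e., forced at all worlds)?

Not every world: a ||-/- (p1 \/ p2) -> (p1 /\ p2).
a ||-/- (p1 \/ p2) -> (p1 /\ p2): at the accessible world b, b ||- p1 \/ p2 but b ||-/- p1 /\ p2.
b ||-/- p1 /\ p2 since b fails p1.

No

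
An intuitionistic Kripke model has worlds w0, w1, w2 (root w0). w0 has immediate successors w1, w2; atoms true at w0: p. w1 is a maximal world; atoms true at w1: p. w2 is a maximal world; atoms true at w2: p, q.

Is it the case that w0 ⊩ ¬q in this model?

No

w0 ⊮ ¬q since w2 is accessible from w0 and w2 ⊩ q.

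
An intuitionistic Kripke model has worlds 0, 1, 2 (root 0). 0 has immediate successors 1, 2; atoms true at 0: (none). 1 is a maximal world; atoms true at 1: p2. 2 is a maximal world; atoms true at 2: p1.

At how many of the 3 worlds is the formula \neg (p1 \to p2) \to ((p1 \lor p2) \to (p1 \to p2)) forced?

0: does not force it — 0 \nVdash \neg (p1 \to p2) \to ((p1 \lor p2) \to (p1 \to p2)): at the accessible world 2, 2 \Vdash \neg (p1 \to p2) but 2 \nVdash (p1 \lor p2) \to (p1 \to p2).
1: forces it.
2: does not force it — 2 \nVdash \neg (p1 \to p2) \to ((p1 \lor p2) \to (p1 \to p2)): already at 2 itself, 2 \Vdash \neg (p1 \to p2) but 2 \nVdash (p1 \lor p2) \to (p1 \to p2).
Worlds forcing the formula: {1}.

1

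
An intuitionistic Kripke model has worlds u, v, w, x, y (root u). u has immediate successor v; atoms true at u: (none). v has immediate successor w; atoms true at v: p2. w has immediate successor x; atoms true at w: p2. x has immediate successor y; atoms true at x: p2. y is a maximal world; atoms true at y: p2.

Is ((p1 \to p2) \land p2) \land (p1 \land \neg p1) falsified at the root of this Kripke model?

u \nVdash ((p1 \to p2) \land p2) \land (p1 \land \neg p1) since u fails (p1 \to p2) \land p2.
So the root u does not force ((p1 \to p2) \land p2) \land (p1 \land \neg p1); the model is a countermodel.

Yes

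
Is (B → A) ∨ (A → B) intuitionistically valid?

This is the Gödel–Dummett linearity axiom, which is not intuitionistically valid.
A Kripke countermodel: worlds a, b, c; order generated by a ≤ b, a ≤ c; atoms true at each world — a:{}; b:{B}; c:{A}.
a ⊮ (B → A) ∨ (A → B): neither disjunct is forced at a.
a ⊮ B → A: at the accessible world b, b ⊩ B but b ⊮ A.
b lacks atom A, so b ⊮ A.
So the root a does not force the formula.

No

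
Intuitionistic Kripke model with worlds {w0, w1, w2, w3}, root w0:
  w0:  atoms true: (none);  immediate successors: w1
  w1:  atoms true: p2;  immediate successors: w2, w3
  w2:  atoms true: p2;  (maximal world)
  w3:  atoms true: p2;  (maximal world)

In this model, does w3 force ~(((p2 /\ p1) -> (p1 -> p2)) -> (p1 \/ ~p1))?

w3 ||-/- ~(((p2 /\ p1) -> (p1 -> p2)) -> (p1 \/ ~p1)) since w3 is accessible from w3 and w3 ||- ((p2 /\ p1) -> (p1 -> p2)) -> (p1 \/ ~p1).
w3 ||- ((p2 /\ p1) -> (p1 -> p2)) -> (p1 \/ ~p1): every world accessible from w3 that forces (p2 /\ p1) -> (p1 -> p2) (namely w3) also forces p1 \/ ~p1.

No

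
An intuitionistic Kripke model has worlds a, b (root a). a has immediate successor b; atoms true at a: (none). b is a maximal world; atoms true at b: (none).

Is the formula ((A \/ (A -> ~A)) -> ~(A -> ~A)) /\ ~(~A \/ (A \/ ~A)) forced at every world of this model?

Not every world: a ||-/- ((A \/ (A -> ~A)) -> ~(A -> ~A)) /\ ~(~A \/ (A \/ ~A)).
a ||-/- ((A \/ (A -> ~A)) -> ~(A -> ~A)) /\ ~(~A \/ (A \/ ~A)) since a fails (A \/ (A -> ~A)) -> ~(A -> ~A).

No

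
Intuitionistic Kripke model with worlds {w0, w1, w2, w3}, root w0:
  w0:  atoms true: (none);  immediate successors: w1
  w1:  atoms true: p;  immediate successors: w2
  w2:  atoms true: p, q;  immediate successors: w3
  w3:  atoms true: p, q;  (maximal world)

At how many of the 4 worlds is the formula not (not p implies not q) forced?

0

w0: does not force it — w0 does not force not (not p implies not q) since w0 is accessible from w0 and w0 forces not p implies not q.
w1: does not force it — w1 does not force not (not p implies not q) since w1 is accessible from w1 and w1 forces not p implies not q.
w2: does not force it — w2 does not force not (not p implies not q) since w2 is accessible from w2 and w2 forces not p implies not q.
w3: does not force it.
Worlds forcing the formula: { }.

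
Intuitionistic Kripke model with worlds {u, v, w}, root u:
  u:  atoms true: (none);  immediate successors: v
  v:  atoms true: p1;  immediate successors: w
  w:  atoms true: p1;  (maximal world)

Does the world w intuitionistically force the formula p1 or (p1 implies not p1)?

w forces p1 or (p1 implies not p1) via the disjunct p1.

Yes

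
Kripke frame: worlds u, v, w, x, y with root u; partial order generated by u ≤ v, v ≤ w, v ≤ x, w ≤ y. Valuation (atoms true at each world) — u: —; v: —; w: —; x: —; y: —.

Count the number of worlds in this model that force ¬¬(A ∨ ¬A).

5

u: forces it.
v: forces it.
w: forces it.
x: forces it.
y: forces it.
Worlds forcing the formula: {u, v, w, x, y}.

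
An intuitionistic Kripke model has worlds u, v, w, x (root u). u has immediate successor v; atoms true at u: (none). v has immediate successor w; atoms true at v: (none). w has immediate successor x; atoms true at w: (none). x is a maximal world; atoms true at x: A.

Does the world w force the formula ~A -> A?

w ||- ~A -> A vacuously: no world accessible from w forces the antecedent ~A.

Yes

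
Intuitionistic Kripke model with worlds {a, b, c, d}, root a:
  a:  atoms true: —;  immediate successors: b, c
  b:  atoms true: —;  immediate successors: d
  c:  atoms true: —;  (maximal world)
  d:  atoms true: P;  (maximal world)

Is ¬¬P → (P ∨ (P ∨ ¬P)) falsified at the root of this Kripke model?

a ⊮ ¬¬P → (P ∨ (P ∨ ¬P)): at the accessible world b, b ⊩ ¬¬P but b ⊮ P ∨ (P ∨ ¬P).
b ⊮ P ∨ (P ∨ ¬P): neither disjunct is forced at b.
b lacks atom P, so b ⊮ P.
So the root a does not force ¬¬P → (P ∨ (P ∨ ¬P)); the model is a countermodel.

Yes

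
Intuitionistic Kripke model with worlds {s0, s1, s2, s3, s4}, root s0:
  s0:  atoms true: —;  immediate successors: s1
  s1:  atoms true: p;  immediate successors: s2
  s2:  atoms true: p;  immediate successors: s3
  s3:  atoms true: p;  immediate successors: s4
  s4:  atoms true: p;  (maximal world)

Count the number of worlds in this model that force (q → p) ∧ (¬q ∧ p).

s0: does not force it — s0 ⊮ (q → p) ∧ (¬q ∧ p) since s0 fails ¬q ∧ p.
s1: forces it.
s2: forces it.
s3: forces it.
s4: forces it.
Worlds forcing the formula: {s1, s2, s3, s4}.

4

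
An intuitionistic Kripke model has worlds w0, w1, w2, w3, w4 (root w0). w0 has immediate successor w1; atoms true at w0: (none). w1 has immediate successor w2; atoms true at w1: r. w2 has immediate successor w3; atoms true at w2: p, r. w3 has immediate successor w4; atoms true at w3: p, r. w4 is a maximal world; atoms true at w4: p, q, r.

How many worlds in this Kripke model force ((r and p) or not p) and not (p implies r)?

0

w0: does not force it — w0 does not force ((r and p) or not p) and not (p implies r) since w0 fails (r and p) or not p.
w1: does not force it — w1 does not force ((r and p) or not p) and not (p implies r) since w1 fails (r and p) or not p.
w2: does not force it.
w3: does not force it.
w4: does not force it.
Worlds forcing the formula: { }.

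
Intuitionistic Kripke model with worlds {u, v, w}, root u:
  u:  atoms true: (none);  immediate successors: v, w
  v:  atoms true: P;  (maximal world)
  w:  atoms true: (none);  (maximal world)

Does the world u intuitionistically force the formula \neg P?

u \nVdash \neg P since v is accessible from u and v \Vdash P.

No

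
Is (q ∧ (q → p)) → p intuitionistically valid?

This is modus ponens in implicational form, which is intuitionistically derivable.
If a world forces q and q → p, then applying the implication at that world (which is accessible from itself) gives p.

Yes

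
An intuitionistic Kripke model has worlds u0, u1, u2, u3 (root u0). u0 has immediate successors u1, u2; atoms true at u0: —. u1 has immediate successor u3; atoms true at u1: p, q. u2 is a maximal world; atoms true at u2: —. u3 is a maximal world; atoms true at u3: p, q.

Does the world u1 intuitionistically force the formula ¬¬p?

Yes

u1 ⊩ ¬¬p: no world accessible from u1 forces ¬p.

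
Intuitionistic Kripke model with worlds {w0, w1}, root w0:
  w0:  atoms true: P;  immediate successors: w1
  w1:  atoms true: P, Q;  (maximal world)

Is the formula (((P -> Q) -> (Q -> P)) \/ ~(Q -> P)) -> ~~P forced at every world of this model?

Yes

w0 ||- (((P -> Q) -> (Q -> P)) \/ ~(Q -> P)) -> ~~P: every world accessible from w0 that forces ((P -> Q) -> (Q -> P)) \/ ~(Q -> P) (namely w0, w1) also forces ~~P.
Since the root w0 forces (((P -> Q) -> (Q -> P)) \/ ~(Q -> P)) -> ~~P and forcing is persistent (monotone upward), every world forces it.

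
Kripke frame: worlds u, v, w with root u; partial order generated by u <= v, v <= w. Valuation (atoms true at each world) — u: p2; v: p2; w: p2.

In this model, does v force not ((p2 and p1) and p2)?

v forces not ((p2 and p1) and p2): no world accessible from v forces (p2 and p1) and p2.

Yes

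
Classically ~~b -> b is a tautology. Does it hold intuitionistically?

No

This is double-negation elimination, which is not intuitionistically valid.
A Kripke countermodel: worlds 0, 1; order generated by 0 <= 1; atoms true at each world — 0:{}; 1:{b}.
0 ||-/- ~~b -> b: already at 0 itself, 0 ||- ~~b but 0 ||-/- b.
0 lacks atom b, so 0 ||-/- b.
So the root 0 does not force the formula.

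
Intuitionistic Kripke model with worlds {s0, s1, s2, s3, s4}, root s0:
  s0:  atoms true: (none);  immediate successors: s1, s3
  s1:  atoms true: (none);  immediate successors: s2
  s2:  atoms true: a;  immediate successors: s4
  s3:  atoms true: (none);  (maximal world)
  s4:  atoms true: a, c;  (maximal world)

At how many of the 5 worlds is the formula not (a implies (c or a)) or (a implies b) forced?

1

s0: does not force it — s0 does not force not (a implies (c or a)) or (a implies b): neither disjunct is forced at s0.
s1: does not force it.
s2: does not force it.
s3: forces it.
s4: does not force it.
Worlds forcing the formula: {s3}.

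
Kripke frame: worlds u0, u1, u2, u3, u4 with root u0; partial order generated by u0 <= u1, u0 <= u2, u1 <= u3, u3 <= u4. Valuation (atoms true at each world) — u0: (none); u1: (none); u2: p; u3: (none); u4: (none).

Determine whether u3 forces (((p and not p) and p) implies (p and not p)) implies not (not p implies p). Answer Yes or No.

Yes

u3 forces (((p and not p) and p) implies (p and not p)) implies not (not p implies p): every world accessible from u3 that forces ((p and not p) and p) implies (p and not p) (namely u3, u4) also forces not (not p implies p).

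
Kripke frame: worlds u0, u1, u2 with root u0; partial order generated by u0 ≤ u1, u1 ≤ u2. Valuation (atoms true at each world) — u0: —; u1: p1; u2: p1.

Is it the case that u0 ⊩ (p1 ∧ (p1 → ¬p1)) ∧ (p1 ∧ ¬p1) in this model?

No

u0 ⊮ (p1 ∧ (p1 → ¬p1)) ∧ (p1 ∧ ¬p1) since u0 fails p1 ∧ (p1 → ¬p1).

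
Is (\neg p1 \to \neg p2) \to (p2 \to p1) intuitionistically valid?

No

This is the converse of contraposition, which is not intuitionistically valid.
A Kripke countermodel: worlds 0, 1; order generated by 0 \le 1; atoms true at each world — 0:{p2}; 1:{p1,p2}.
0 \nVdash (\neg p1 \to \neg p2) \to (p2 \to p1): already at 0 itself, 0 \Vdash \neg p1 \to \neg p2 but 0 \nVdash p2 \to p1.
0 \nVdash p2 \to p1: already at 0 itself, 0 \Vdash p2 but 0 \nVdash p1.
0 lacks atom p1, so 0 \nVdash p1.
So the root 0 does not force the formula.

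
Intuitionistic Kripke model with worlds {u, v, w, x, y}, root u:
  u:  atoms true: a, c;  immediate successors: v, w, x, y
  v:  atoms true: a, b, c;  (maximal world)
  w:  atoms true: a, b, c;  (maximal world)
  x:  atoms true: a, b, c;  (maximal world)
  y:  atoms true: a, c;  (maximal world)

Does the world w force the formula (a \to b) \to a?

Yes

w \Vdash (a \to b) \to a: every world accessible from w that forces a \to b (namely w) also forces a.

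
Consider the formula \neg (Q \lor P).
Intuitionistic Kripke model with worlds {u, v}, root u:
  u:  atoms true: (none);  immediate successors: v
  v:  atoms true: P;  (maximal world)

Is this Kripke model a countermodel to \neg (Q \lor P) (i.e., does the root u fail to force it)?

u \nVdash \neg (Q \lor P) since v is accessible from u and v \Vdash Q \lor P.
v \Vdash Q \lor P via the disjunct P.
So the root u does not force \neg (Q \lor P); the model is a countermodel.

Yes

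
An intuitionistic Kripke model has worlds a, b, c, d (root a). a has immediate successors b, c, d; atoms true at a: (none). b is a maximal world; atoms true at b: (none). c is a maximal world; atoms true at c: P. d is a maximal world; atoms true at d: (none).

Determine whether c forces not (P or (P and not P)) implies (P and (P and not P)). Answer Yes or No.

c forces not (P or (P and not P)) implies (P and (P and not P)) vacuously: no world accessible from c forces the antecedent not (P or (P and not P)).

Yes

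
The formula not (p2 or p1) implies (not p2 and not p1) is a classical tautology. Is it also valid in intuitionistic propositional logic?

This is a constructively valid De Morgan direction (negated disjunction to conjunction of negations), which is intuitionistically derivable.
From not (p2 or p1): if p2 held then p2 or p1 would, contradiction — so not p2; similarly not p1.

Yes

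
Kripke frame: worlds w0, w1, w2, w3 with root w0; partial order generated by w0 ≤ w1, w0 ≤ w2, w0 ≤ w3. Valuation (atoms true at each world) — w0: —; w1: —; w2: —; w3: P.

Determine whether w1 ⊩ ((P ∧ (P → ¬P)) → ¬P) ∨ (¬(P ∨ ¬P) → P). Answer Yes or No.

w1 ⊩ ((P ∧ (P → ¬P)) → ¬P) ∨ (¬(P ∨ ¬P) → P) via the disjunct (P ∧ (P → ¬P)) → ¬P.

Yes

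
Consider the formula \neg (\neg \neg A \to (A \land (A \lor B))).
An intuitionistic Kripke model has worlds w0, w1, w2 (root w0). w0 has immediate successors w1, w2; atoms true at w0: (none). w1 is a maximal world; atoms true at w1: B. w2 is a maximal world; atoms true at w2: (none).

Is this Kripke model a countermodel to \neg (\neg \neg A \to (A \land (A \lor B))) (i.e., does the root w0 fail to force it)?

w0 \nVdash \neg (\neg \neg A \to (A \land (A \lor B))) since w0 is accessible from w0 and w0 \Vdash \neg \neg A \to (A \land (A \lor B)).
w0 \Vdash \neg \neg A \to (A \land (A \lor B)) vacuously: no world accessible from w0 forces the antecedent \neg \neg A.
So the root w0 does not force \neg (\neg \neg A \to (A \land (A \lor B))); the model is a countermodel.

Yes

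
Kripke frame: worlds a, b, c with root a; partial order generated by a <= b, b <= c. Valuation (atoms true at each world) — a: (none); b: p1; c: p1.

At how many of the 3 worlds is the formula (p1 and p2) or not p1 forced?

0

a: does not force it — a does not force (p1 and p2) or not p1: neither disjunct is forced at a.
b: does not force it — b does not force (p1 and p2) or not p1: neither disjunct is forced at b.
c: does not force it.
Worlds forcing the formula: { }.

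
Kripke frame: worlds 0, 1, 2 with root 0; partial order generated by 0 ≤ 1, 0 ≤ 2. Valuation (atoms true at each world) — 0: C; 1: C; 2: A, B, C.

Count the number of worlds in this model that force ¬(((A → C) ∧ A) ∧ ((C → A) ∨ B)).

0: does not force it — 0 ⊮ ¬(((A → C) ∧ A) ∧ ((C → A) ∨ B)) since 2 is accessible from 0 and 2 ⊩ ((A → C) ∧ A) ∧ ((C → A) ∨ B).
1: forces it.
2: does not force it.
Worlds forcing the formula: {1}.

1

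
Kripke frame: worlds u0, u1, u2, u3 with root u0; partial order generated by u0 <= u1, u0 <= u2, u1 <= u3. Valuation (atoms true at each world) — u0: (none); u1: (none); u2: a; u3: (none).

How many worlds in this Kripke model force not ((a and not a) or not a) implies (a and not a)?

2

u0: does not force it — u0 does not force not ((a and not a) or not a) implies (a and not a): at the accessible world u2, u2 forces not ((a and not a) or not a) but u2 does not force a and not a.
u1: forces it.
u2: does not force it — u2 does not force not ((a and not a) or not a) implies (a and not a): already at u2 itself, u2 forces not ((a and not a) or not a) but u2 does not force a and not a.
u3: forces it.
Worlds forcing the formula: {u1, u3}.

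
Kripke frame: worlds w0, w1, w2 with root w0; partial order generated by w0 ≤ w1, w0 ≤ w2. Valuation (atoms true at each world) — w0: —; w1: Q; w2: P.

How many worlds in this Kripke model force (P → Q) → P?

w0: does not force it — w0 ⊮ (P → Q) → P: at the accessible world w1, w1 ⊩ P → Q but w1 ⊮ P.
w1: does not force it — w1 ⊮ (P → Q) → P: already at w1 itself, w1 ⊩ P → Q but w1 ⊮ P.
w2: forces it.
Worlds forcing the formula: {w2}.

1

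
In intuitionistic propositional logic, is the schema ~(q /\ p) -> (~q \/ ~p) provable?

This is the constructively invalid direction of De Morgan's law for conjunction, which is not intuitionistically valid.
A Kripke countermodel: worlds a, b, c; order generated by a <= b, a <= c; atoms true at each world — a:{}; b:{q}; c:{p}.
a ||-/- ~(q /\ p) -> (~q \/ ~p): already at a itself, a ||- ~(q /\ p) but a ||-/- ~q \/ ~p.
a ||-/- ~q \/ ~p: neither disjunct is forced at a.
a ||-/- ~q since b is accessible from a and b ||- q.
So the root a does not force the formula.

No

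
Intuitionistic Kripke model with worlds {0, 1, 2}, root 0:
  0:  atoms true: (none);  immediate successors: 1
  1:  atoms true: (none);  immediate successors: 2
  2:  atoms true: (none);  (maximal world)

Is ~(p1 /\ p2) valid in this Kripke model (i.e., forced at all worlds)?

0 ||- ~(p1 /\ p2): no world accessible from 0 forces p1 /\ p2.
Since the root 0 forces ~(p1 /\ p2) and forcing is persistent (monotone upward), every world forces it.

Yes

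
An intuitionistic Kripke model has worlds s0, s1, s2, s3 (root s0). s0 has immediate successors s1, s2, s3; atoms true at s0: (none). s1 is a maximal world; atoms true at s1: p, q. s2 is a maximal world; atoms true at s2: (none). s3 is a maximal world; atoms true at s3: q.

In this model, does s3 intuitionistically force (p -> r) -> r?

s3 ||-/- (p -> r) -> r: already at s3 itself, s3 ||- p -> r but s3 ||-/- r.
s3 lacks atom r, so s3 ||-/- r.

No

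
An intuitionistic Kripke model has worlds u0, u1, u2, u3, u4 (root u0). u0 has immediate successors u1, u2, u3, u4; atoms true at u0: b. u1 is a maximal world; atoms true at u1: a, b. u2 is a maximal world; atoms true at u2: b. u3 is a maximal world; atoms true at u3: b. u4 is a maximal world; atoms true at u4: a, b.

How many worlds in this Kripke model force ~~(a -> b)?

u0: forces it.
u1: forces it.
u2: forces it.
u3: forces it.
u4: forces it.
Worlds forcing the formula: {u0, u1, u2, u3, u4}.

5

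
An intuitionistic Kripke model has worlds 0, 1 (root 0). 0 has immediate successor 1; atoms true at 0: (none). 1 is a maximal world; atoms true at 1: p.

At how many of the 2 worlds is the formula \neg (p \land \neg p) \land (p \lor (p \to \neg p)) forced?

0: does not force it — 0 \nVdash \neg (p \land \neg p) \land (p \lor (p \to \neg p)) since 0 fails p \lor (p \to \neg p).
1: forces it.
Worlds forcing the formula: {1}.

1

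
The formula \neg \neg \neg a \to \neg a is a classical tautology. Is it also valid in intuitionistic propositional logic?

Yes

This is triple-negation reduction, which is intuitionistically derivable.
Assume \neg \neg \neg a and suppose a. Then \neg \neg a (double-negation introduction), contradicting \neg \neg \neg a. So \neg a.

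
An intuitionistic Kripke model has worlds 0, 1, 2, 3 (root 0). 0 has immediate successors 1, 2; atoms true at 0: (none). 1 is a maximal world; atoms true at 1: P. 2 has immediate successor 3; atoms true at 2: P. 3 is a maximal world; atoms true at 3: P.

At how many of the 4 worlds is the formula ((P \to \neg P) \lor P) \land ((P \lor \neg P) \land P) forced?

3

0: does not force it — 0 \nVdash ((P \to \neg P) \lor P) \land ((P \lor \neg P) \land P) since 0 fails (P \to \neg P) \lor P.
1: forces it.
2: forces it.
3: forces it.
Worlds forcing the formula: {1, 2, 3}.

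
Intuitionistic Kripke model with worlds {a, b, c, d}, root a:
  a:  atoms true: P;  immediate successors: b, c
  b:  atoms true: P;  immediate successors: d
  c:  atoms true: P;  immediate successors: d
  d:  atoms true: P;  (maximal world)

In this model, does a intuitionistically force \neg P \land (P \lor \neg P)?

No

a \nVdash \neg P \land (P \lor \neg P) since a fails \neg P.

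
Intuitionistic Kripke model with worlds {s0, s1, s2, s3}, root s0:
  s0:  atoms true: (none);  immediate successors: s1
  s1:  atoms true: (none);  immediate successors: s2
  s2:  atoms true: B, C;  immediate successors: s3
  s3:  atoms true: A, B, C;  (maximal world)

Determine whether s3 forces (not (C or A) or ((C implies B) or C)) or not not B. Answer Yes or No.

Yes

s3 forces (not (C or A) or ((C implies B) or C)) or not not B via the disjunct not (C or A) or ((C implies B) or C).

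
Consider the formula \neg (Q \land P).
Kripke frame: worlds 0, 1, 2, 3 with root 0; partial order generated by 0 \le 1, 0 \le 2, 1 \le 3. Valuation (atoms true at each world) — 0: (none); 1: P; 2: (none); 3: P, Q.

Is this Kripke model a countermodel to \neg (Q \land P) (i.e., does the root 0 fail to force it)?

Yes

0 \nVdash \neg (Q \land P) since 3 is accessible from 0 and 3 \Vdash Q \land P.
3 \Vdash Q \land P since 3 forces both conjuncts.
So the root 0 does not force \neg (Q \land P); the model is a countermodel.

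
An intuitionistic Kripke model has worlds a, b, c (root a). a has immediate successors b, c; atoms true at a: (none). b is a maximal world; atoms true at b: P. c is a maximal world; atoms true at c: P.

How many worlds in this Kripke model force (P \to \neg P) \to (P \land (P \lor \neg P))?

a: forces it.
b: forces it.
c: forces it.
Worlds forcing the formula: {a, b, c}.

3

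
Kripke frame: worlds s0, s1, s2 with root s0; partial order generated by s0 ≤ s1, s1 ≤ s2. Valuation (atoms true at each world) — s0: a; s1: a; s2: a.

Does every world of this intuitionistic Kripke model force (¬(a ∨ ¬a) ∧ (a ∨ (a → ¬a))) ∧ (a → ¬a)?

No

Not every world: s0 ⊮ (¬(a ∨ ¬a) ∧ (a ∨ (a → ¬a))) ∧ (a → ¬a).
s0 ⊮ (¬(a ∨ ¬a) ∧ (a ∨ (a → ¬a))) ∧ (a → ¬a) since s0 fails ¬(a ∨ ¬a) ∧ (a ∨ (a → ¬a)).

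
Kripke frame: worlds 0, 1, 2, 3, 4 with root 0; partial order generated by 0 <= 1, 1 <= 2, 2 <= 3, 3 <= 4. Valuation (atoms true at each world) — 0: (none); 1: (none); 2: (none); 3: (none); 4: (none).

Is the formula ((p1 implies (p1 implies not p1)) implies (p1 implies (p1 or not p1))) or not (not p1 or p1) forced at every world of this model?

0 forces ((p1 implies (p1 implies not p1)) implies (p1 implies (p1 or not p1))) or not (not p1 or p1) via the disjunct (p1 implies (p1 implies not p1)) implies (p1 implies (p1 or not p1)).
Since the root 0 forces ((p1 implies (p1 implies not p1)) implies (p1 implies (p1 or not p1))) or not (not p1 or p1) and forcing is persistent (monotone upward), every world forces it.

Yes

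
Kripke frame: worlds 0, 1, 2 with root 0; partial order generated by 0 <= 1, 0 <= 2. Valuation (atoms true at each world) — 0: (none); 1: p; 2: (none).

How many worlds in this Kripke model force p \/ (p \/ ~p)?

2

0: does not force it — 0 ||-/- p \/ (p \/ ~p): neither disjunct is forced at 0.
1: forces it.
2: forces it.
Worlds forcing the formula: {1, 2}.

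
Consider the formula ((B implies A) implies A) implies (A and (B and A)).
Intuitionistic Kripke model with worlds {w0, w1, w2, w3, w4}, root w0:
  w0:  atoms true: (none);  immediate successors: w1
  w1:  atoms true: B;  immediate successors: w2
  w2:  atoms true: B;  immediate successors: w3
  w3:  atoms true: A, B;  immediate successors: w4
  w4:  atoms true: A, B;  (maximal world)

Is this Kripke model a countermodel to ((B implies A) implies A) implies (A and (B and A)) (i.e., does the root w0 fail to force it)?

w0 does not force ((B implies A) implies A) implies (A and (B and A)): already at w0 itself, w0 forces (B implies A) implies A but w0 does not force A and (B and A).
w0 does not force A and (B and A) since w0 fails A.
So the root w0 does not force ((B implies A) implies A) implies (A and (B and A)); the model is a countermodel.

Yes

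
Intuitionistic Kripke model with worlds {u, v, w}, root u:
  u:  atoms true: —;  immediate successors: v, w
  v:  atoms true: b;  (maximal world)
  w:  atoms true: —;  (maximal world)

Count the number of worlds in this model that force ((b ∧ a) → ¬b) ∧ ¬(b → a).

u: does not force it — u ⊮ ((b ∧ a) → ¬b) ∧ ¬(b → a) since u fails ¬(b → a).
v: forces it.
w: does not force it — w ⊮ ((b ∧ a) → ¬b) ∧ ¬(b → a) since w fails ¬(b → a).
Worlds forcing the formula: {v}.

1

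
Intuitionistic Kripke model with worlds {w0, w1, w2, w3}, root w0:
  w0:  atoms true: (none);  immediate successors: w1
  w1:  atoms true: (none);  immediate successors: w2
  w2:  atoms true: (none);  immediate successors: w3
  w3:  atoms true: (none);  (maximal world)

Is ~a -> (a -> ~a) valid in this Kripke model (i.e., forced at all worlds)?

Yes

w0 ||- ~a -> (a -> ~a): every world accessible from w0 that forces ~a (namely w0, w1, w2, w3) also forces a -> ~a.
Since the root w0 forces ~a -> (a -> ~a) and forcing is persistent (monotone upward), every world forces it.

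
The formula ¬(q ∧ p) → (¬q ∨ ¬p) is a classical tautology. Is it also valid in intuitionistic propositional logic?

No

This is the constructively invalid direction of De Morgan's law for conjunction, which is not intuitionistically valid.
A Kripke countermodel: worlds w0, w1, w2; order generated by w0 ≤ w1, w0 ≤ w2; atoms true at each world — w0:{}; w1:{q}; w2:{p}.
w0 ⊮ ¬(q ∧ p) → (¬q ∨ ¬p): already at w0 itself, w0 ⊩ ¬(q ∧ p) but w0 ⊮ ¬q ∨ ¬p.
w0 ⊮ ¬q ∨ ¬p: neither disjunct is forced at w0.
w0 ⊮ ¬q since w1 is accessible from w0 and w1 ⊩ q.
So the root w0 does not force the formula.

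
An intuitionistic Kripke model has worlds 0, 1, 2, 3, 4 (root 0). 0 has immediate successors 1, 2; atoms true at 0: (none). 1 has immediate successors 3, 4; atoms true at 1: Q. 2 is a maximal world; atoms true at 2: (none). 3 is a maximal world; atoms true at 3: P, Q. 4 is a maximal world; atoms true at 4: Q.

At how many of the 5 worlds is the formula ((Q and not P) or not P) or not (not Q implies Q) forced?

2

0: does not force it — 0 does not force ((Q and not P) or not P) or not (not Q implies Q): neither disjunct is forced at 0.
1: does not force it — 1 does not force ((Q and not P) or not P) or not (not Q implies Q): neither disjunct is forced at 1.
2: forces it.
3: does not force it — 3 does not force ((Q and not P) or not P) or not (not Q implies Q): neither disjunct is forced at 3.
4: forces it.
Worlds forcing the formula: {2, 4}.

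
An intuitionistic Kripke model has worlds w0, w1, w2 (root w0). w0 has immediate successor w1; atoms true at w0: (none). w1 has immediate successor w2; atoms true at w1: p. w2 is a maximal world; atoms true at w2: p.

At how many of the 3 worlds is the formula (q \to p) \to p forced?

2

w0: does not force it — w0 \nVdash (q \to p) \to p: already at w0 itself, w0 \Vdash q \to p but w0 \nVdash p.
w1: forces it.
w2: forces it.
Worlds forcing the formula: {w1, w2}.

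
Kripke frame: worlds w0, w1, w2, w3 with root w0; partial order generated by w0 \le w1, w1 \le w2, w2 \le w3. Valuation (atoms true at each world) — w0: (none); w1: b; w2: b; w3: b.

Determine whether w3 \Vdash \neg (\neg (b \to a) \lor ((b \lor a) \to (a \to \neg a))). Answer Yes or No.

No

w3 \nVdash \neg (\neg (b \to a) \lor ((b \lor a) \to (a \to \neg a))) since w3 is accessible from w3 and w3 \Vdash \neg (b \to a) \lor ((b \lor a) \to (a \to \neg a)).
w3 \Vdash \neg (b \to a) \lor ((b \lor a) \to (a \to \neg a)) via the disjunct \neg (b \to a).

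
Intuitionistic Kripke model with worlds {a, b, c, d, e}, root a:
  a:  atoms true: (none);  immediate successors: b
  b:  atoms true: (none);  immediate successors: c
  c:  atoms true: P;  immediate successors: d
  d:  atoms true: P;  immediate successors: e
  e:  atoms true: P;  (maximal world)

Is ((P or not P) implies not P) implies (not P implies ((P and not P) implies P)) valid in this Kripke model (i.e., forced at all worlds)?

Yes

a forces ((P or not P) implies not P) implies (not P implies ((P and not P) implies P)) vacuously: no world accessible from a forces the antecedent (P or not P) implies not P.
Since the root a forces ((P or not P) implies not P) implies (not P implies ((P and not P) implies P)) and forcing is persistent (monotone upward), every world forces it.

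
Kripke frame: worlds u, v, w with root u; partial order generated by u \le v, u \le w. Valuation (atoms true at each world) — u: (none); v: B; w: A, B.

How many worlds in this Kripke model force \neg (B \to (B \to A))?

1

u: does not force it — u \nVdash \neg (B \to (B \to A)) since w is accessible from u and w \Vdash B \to (B \to A).
v: forces it.
w: does not force it — w \nVdash \neg (B \to (B \to A)) since w is accessible from w and w \Vdash B \to (B \to A).
Worlds forcing the formula: {v}.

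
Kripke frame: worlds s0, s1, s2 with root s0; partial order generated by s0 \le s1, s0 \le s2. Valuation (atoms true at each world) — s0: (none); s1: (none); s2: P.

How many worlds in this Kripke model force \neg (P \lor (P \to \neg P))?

0

s0: does not force it — s0 \nVdash \neg (P \lor (P \to \neg P)) since s1 is accessible from s0 and s1 \Vdash P \lor (P \to \neg P).
s1: does not force it.
s2: does not force it.
Worlds forcing the formula: { }.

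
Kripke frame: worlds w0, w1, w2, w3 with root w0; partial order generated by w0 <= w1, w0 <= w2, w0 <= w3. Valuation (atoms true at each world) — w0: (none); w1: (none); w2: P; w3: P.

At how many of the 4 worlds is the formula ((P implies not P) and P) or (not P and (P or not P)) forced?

1

w0: does not force it — w0 does not force ((P implies not P) and P) or (not P and (P or not P)): neither disjunct is forced at w0.
w1: forces it.
w2: does not force it — w2 does not force ((P implies not P) and P) or (not P and (P or not P)): neither disjunct is forced at w2.
w3: does not force it.
Worlds forcing the formula: {w1}.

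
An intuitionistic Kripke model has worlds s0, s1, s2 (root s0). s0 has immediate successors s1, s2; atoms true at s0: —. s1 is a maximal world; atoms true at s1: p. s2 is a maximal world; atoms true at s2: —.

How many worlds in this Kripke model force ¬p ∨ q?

1

s0: does not force it — s0 ⊮ ¬p ∨ q: neither disjunct is forced at s0.
s1: does not force it — s1 ⊮ ¬p ∨ q: neither disjunct is forced at s1.
s2: forces it.
Worlds forcing the formula: {s2}.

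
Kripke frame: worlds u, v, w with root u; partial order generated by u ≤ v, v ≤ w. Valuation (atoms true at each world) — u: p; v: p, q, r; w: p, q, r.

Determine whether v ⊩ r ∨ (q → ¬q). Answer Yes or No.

Yes

v ⊩ r ∨ (q → ¬q) via the disjunct r.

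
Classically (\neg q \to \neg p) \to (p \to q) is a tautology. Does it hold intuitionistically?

This is the converse of contraposition, which is not intuitionistically valid.
A Kripke countermodel: worlds 0, 1; order generated by 0 \le 1; atoms true at each world — 0:{p}; 1:{p,q}.
0 \nVdash (\neg q \to \neg p) \to (p \to q): already at 0 itself, 0 \Vdash \neg q \to \neg p but 0 \nVdash p \to q.
0 \nVdash p \to q: already at 0 itself, 0 \Vdash p but 0 \nVdash q.
0 lacks atom q, so 0 \nVdash q.
So the root 0 does not force the formula.

No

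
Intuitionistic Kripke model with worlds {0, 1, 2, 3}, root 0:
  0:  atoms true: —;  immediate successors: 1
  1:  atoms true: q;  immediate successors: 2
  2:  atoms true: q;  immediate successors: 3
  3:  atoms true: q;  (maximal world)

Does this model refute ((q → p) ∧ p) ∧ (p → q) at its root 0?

0 ⊮ ((q → p) ∧ p) ∧ (p → q) since 0 fails (q → p) ∧ p.
So the root 0 does not force ((q → p) ∧ p) ∧ (p → q); the model is a countermodel.

Yes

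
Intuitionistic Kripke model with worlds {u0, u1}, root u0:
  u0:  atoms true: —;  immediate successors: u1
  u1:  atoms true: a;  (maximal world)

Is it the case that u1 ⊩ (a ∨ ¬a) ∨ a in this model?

Yes

u1 ⊩ (a ∨ ¬a) ∨ a via the disjunct a ∨ ¬a.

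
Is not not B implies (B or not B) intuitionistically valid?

No

This is a variant of double-negation elimination (deriving excluded middle from double negation), which is not intuitionistically valid.
A Kripke countermodel: worlds u, v; order generated by u <= v; atoms true at each world — u:{}; v:{B}.
u does not force not not B implies (B or not B): already at u itself, u forces not not B but u does not force B or not B.
u does not force B or not B: neither disjunct is forced at u.
u lacks atom B, so u does not force B.
So the root u does not force the formula.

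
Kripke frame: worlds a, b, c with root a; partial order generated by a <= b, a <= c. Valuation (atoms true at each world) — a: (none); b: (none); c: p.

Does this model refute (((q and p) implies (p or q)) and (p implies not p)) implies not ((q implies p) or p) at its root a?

Yes

a does not force (((q and p) implies (p or q)) and (p implies not p)) implies not ((q implies p) or p): at the accessible world b, b forces ((q and p) implies (p or q)) and (p implies not p) but b does not force not ((q implies p) or p).
b does not force not ((q implies p) or p) since b is accessible from b and b forces (q implies p) or p.
b forces (q implies p) or p via the disjunct q implies p.
So the root a does not force (((q and p) implies (p or q)) and (p implies not p)) implies not ((q implies p) or p); the model is a countermodel.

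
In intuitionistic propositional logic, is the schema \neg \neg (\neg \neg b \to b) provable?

This is the double negation of double-negation elimination, which is intuitionistically derivable.
By Glivenko's theorem the double negation of any classical propositional tautology is intuitionistically provable; \neg \neg b \to b is classically a tautology.

Yes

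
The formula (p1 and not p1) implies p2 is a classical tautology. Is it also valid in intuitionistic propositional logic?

Yes

This is an instance of ex falso quodlibet, which is intuitionistically derivable.
No world can force both p1 and not p1, so the antecedent p1 and not p1 is never forced and the implication holds vacuously at every world.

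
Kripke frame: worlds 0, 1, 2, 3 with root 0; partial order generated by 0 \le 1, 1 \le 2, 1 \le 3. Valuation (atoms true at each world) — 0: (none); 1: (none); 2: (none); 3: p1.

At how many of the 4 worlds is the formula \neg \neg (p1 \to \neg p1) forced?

1

0: does not force it — 0 \nVdash \neg \neg (p1 \to \neg p1) since 3 is accessible from 0 and 3 \Vdash \neg (p1 \to \neg p1).
1: does not force it — 1 \nVdash \neg \neg (p1 \to \neg p1) since 3 is accessible from 1 and 3 \Vdash \neg (p1 \to \neg p1).
2: forces it.
3: does not force it — 3 \nVdash \neg \neg (p1 \to \neg p1) since 3 is accessible from 3 and 3 \Vdash \neg (p1 \to \neg p1).
Worlds forcing the formula: {2}.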